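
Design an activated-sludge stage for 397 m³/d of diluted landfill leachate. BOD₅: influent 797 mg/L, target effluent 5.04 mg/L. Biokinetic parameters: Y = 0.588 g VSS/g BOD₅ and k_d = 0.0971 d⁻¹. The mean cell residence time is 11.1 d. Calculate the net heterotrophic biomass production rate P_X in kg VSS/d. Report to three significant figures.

Observed yield with endogenous decay: Y_obs = Y / (1 + k_d·θ_c) = 0.588 / (1 + 0.0971 × 11.1) = 0.588 / 2.078 = 0.2830 g VSS/g BOD₅.
Q·(S₀ − S) = 397 × (797 − 5.04) × 10⁻³ = 314.4 kg/d removed.
Biomass produced: P_X = Y_obs·Q·ΔS = 0.2830 × 314.4 ≈ 88.97 kg VSS/d.

P_X ≈ 89.0 kg VSS/d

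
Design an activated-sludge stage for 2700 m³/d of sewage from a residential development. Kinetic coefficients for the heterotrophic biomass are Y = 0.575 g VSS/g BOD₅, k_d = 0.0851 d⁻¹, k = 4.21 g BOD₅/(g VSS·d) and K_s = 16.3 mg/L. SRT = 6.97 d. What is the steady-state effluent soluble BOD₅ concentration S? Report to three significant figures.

From the Monod/SRT balance for a CMAS, S = K_s·(1+k_d θ_c)/[θ_c·(Y k − k_d) − 1] = 16.3 × (1 + 0.0851 × 6.97) / [6.97 × (0.575 × 4.21 − 0.0851) − 1] = 25.97 / 15.28 = 1.700 mg/L.

S ≈ 1.70 mg/L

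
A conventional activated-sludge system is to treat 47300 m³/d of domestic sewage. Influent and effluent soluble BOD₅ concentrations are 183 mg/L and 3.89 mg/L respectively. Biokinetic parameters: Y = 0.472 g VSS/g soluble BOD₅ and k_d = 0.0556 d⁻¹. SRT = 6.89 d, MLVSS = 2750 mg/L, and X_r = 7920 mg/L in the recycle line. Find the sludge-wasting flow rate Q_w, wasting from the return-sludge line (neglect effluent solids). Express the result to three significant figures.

Q_w ≈ 365 m³/d

Rearranging the biomass balance for a CMAS with decay, V = Y·Q·ΔS·θ_c / [X·(1+k_d θ_c)] = 0.472 × 47300 × (183 − 3.89) × 6.89 / [2750 × (1 + 0.0556 × 6.89)] = 2.76×10^7 / 3803 = 7244 m³.
Wasting from the return line (neglecting effluent solids): Q_w = V·X / (θ_c·X_r) = 7244 × 2750 / (6.89 × 7920) = 365.0 m³/d.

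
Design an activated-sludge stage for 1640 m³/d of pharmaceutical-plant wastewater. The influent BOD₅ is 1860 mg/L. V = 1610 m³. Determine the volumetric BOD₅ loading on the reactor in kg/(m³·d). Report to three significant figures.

Volumetric loading L_v = Q·S₀ / V = 1640 × 1860 g/m³ / 1610 m³ = 1895 g/(m³·d) = 1.895 kg BOD₅/(m³·d).

L_v ≈ 1.89 kg BOD₅/(m³·d)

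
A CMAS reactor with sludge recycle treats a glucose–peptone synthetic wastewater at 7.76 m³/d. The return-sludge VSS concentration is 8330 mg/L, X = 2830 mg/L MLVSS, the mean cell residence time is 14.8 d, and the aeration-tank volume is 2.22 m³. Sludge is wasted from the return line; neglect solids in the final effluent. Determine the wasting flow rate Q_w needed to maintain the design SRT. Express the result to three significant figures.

θ_c = V·X/(Q_w·X_r) when wasting from the recycle, so Q_w = V·X/(θ_c·X_r) = 2.220 × 2830 / (14.8 × 8330) = 0.05096 m³/d.

Q_w ≈ 0.0510 m³/d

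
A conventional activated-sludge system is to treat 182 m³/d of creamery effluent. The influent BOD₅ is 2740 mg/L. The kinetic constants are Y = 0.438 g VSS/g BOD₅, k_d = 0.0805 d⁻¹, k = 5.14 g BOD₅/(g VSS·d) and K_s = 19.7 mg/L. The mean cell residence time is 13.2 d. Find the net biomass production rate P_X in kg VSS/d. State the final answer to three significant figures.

P_X ≈ 106 kg VSS/d

From the Monod/SRT balance for a CMAS, S = K_s·(1+k_d θ_c)/[θ_c·(Y k − k_d) − 1] = 19.7 × (1 + 0.0805 × 13.2) / [13.2 × (0.438 × 5.14 − 0.0805) − 1] = 40.63 / 27.65 = 1.469 mg/L.
Y_obs = Y / (1 + k_d θ_c) = 0.438 / (1 + 0.0805 × 13.2) = 0.438 / 2.063 = 0.2124.
ΔS = 2740 − 1.47 = 2739 mg/L, so the substrate removal rate is 182 × 2739/1000 = 498.4 kg BOD₅/d.
Biomass produced: P_X = Y_obs·Q·ΔS = 0.2124 × 498.4 ≈ 105.8 kg VSS/d.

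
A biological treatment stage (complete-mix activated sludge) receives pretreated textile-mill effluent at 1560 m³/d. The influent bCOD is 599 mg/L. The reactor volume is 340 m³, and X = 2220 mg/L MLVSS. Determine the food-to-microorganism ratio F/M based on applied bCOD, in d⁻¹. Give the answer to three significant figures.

Food-to-microorganism ratio F/M = Q S₀ / (V X) = 1560 × 599 / (340.0 × 2220) = 1.238 d⁻¹.

F/M ≈ 1.24 d⁻¹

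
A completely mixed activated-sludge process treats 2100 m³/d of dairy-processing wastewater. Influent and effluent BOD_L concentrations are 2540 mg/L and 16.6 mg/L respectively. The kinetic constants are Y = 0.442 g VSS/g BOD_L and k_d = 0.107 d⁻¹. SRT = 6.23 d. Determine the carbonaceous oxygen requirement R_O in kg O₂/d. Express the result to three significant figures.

The observed yield is Y_obs = Y/(1 + k_d·θ_c) = 0.442 / (1 + 0.107 × 6.23) = 0.442 / 1.667 = 0.2652 g VSS per g BOD_L removed.
Q·(S₀ − S) = 2100 × (2540 − 16.6) × 10⁻³ = 5299 kg/d removed.
Net sludge production P_X = 0.2652 × 5299 = 1405 kg VSS/d.
Carbonaceous O₂ demand = substrate oxidised − cell-mass equivalent = 5299 − 1.42 × 1405 = 3304 kg O₂/d.

R_O ≈ 3300 kg O₂/d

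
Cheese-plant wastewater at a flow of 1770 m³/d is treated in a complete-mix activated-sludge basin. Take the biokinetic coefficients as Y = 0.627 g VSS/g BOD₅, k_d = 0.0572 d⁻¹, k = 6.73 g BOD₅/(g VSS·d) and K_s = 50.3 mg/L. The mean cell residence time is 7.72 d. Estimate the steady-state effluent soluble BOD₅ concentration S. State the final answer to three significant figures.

From the Monod/SRT balance for a CMAS, S = K_s·(1+k_d θ_c)/[θ_c·(Y k − k_d) − 1] = 50.3 × (1 + 0.0572 × 7.72) / [7.72 × (0.627 × 6.73 − 0.0572) − 1] = 72.51 / 31.13 = 2.329 mg/L.

S ≈ 2.33 mg/L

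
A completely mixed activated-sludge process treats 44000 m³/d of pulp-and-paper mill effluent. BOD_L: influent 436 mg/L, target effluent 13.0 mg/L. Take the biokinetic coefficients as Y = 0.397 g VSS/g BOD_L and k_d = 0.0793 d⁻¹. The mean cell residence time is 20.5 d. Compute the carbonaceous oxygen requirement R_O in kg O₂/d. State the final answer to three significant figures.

The observed yield is Y_obs = Y/(1 + k_d·θ_c) = 0.397 / (1 + 0.0793 × 20.5) = 0.397 / 2.626 = 0.1512 g VSS per g BOD_L removed.
ΔS = 436 − 13.0 = 423.0 mg/L, so the substrate removal rate is 44000 × 423.0/1000 = 18612 kg BOD_L/d.
P_X = Y_obs·Q·(S₀ − S) = 0.1512 × 18612 = 2814 kg VSS/d.
R_O = Q·ΔS − 1.42 P_X = 18612 − 3996 = 14616 kg O₂/d.

R_O ≈ 14600 kg O₂/d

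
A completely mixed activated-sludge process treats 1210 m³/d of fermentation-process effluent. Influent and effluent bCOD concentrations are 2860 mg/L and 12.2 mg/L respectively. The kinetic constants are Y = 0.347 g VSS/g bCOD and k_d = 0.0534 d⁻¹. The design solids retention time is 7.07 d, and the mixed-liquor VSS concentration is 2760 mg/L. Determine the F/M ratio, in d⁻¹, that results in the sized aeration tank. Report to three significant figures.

Rearranging the biomass balance for a CMAS with decay, V = Y·Q·ΔS·θ_c / [X·(1+k_d θ_c)] = 0.347 × 1210 × (2860 − 12.2) × 7.07 / [2760 × (1 + 0.0534 × 7.07)] = 8.45×10^6 / 3802 = 2223 m³.
F/M = applied load / biomass = Q·S₀/(V·X) = 1210 × 2860 / (2223 × 2760) = 0.5639 d⁻¹.

F/M ≈ 0.564 d⁻¹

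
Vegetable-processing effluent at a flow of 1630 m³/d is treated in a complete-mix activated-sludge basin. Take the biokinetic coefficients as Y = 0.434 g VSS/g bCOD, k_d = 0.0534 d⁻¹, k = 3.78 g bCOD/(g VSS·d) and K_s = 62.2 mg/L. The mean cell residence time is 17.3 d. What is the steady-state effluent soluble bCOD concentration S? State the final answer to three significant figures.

For a completely mixed reactor with recycle the Lawrence–McCarty relation gives S = K_s·(1 + k_d·θ_c) / [θ_c·(Y·k − k_d) − 1] = 62.2 × (1 + 0.0534 × 17.3) / [17.3 × (0.434 × 3.78 − 0.0534) − 1] = 119.7 / 26.46 = 4.523 mg/L.

S ≈ 4.52 mg/L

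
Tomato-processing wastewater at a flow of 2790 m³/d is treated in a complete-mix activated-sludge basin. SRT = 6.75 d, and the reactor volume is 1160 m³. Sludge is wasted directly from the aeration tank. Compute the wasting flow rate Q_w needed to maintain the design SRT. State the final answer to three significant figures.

For wasting at MLVSS concentration, Q_w = V/θ_c = 1160/6.75 = 171.9 m³/d.

Q_w ≈ 172 m³/d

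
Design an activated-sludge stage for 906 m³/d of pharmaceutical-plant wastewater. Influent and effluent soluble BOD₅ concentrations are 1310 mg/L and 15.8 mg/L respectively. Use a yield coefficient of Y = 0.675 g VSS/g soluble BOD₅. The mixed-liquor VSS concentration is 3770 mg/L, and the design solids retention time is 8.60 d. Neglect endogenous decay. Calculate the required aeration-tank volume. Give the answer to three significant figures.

V·X = Y·Q·ΔS·θ_c gives V = 0.675 × 906 × (1310 − 15.8) × 8.60 / 3770 = 1805 m³.

V ≈ 1810 m³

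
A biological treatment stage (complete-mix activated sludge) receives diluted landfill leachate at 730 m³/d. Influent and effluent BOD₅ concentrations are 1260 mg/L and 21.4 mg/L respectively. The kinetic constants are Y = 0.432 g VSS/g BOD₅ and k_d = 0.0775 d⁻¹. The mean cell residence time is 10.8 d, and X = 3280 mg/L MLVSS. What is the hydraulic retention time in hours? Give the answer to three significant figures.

Rearranging the biomass balance for a CMAS with decay, V = Y·Q·ΔS·θ_c / [X·(1+k_d θ_c)] = 0.432 × 730 × (1260 − 21.4) × 10.8 / [3280 × (1 + 0.0775 × 10.8)] = 4.22×10^6 / 6025 = 700.1 m³.
HRT = V/Q = 700.1 m³ / 730 m³·d⁻¹ = 0.9591 d × 24 = 23.02 h.

τ ≈ 23.0 h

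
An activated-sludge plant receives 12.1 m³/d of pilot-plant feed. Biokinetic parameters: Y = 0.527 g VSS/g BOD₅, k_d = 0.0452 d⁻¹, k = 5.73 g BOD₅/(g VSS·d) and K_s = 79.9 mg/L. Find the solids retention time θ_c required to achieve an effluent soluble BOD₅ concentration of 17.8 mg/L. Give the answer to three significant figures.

θ_c ≈ 1.98 d

At the target effluent, Y k S/(K_s+S) = 0.527×5.73×17.8/97.70 = 0.5502 d⁻¹.
1/θ_c = 0.5502 − 0.0452 = 0.5050 d⁻¹, so θ_c = 1.980 d.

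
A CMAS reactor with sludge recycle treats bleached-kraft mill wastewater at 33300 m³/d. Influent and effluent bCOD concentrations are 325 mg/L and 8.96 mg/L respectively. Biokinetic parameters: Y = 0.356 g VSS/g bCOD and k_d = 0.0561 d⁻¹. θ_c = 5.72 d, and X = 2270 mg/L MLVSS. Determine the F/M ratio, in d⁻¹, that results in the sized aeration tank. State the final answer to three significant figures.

Rearranging the biomass balance for a CMAS with decay, V = Y·Q·ΔS·θ_c / [X·(1+k_d θ_c)] = 0.356 × 33300 × (325 − 8.96) × 5.72 / [2270 × (1 + 0.0561 × 5.72)] = 2.14×10^7 / 2998 = 7147 m³.
F/M = applied load / biomass = Q·S₀/(V·X) = 33300 × 325 / (7147 × 2270) = 0.6671 d⁻¹.

F/M ≈ 0.667 d⁻¹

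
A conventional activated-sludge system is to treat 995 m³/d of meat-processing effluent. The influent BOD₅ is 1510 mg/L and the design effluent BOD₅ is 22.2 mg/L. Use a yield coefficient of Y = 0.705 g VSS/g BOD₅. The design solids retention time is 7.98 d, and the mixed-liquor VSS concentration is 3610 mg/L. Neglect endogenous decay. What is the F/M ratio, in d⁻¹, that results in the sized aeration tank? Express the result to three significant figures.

F/M ≈ 0.180 d⁻¹

V·X = Y·Q·ΔS·θ_c gives V = 0.705 × 995 × (1510 − 22.2) × 7.98 / 3610 = 2307 m³.
Food-to-microorganism ratio F/M = Q S₀ / (V X) = 995 × 1510 / (2307 × 3610) = 0.1804 d⁻¹.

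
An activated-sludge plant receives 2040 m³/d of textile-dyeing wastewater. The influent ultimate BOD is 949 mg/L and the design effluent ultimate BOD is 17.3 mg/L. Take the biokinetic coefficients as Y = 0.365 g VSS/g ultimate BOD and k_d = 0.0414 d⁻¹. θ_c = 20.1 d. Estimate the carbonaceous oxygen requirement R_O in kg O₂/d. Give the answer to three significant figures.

R_O ≈ 1360 kg O₂/d

Y_obs = Y / (1 + k_d θ_c) = 0.365 / (1 + 0.0414 × 20.1) = 0.365 / 1.832 = 0.1992.
Mass of ultimate BOD removed per day: Q(S₀ − S) = 2040 × 931.7 g/m³ = 1901 kg/d.
Net sludge production P_X = 0.1992 × 1901 = 378.7 kg VSS/d.
R_O = Q·ΔS − 1.42 P_X = 1901 − 537.7 = 1363 kg O₂/d.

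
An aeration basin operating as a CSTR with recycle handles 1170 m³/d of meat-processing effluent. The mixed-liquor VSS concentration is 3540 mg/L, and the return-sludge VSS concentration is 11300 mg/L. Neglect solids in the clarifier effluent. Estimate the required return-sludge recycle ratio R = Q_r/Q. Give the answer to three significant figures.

R = Q_r/Q = X/(X_r − X) = 3540 / (11300 − 3540) = 0.4562.

R ≈ 0.456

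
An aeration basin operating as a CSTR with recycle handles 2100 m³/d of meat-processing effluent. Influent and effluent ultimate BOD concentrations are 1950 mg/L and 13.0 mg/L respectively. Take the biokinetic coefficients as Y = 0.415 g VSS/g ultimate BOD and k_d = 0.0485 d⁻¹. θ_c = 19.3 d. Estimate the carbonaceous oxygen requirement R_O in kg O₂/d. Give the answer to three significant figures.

Y_obs = Y / (1 + k_d θ_c) = 0.415 / (1 + 0.0485 × 19.3) = 0.415 / 1.936 = 0.2144.
Substrate removed = Q·(S₀ − S) = 2100 m³/d × (1950 − 13.0) g/m³ = 4.07×10^6 g/d = 4068 kg/d.
Biomass synthesised: P_X = Y_obs × 4068 = 871.9 kg VSS/d.
R_O = Q·ΔS − 1.42 P_X = 4068 − 1238 = 2830 kg O₂/d.

R_O ≈ 2830 kg O₂/d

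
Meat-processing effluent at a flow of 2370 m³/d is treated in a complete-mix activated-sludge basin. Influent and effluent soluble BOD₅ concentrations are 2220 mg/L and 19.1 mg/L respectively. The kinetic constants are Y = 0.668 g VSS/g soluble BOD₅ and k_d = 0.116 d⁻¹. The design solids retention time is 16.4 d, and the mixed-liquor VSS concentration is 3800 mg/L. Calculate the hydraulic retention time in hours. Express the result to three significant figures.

τ ≈ 52.5 h

From the SRT design equation V = Y Q (S₀−S) θ_c / [X (1 + k_d θ_c)] = 0.668 × 2370 × (2220 − 19.1) × 16.4 / [3800 × (1 + 0.116 × 16.4)] = 5.71×10^7 / 11029 = 5181 m³.
HRT = V/Q = 5181 m³ / 2370 m³·d⁻¹ = 2.186 d × 24 = 52.47 h.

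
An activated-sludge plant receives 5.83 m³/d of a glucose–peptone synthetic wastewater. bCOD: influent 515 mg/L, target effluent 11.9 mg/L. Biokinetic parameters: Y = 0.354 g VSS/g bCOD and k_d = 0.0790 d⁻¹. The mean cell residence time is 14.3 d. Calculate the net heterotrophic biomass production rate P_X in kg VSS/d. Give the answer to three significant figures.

Correct the yield for decay: Y_obs = Y/(1 + k_d θ_c) = 0.354 / (1 + 0.0790 × 14.3) = 0.354 / 2.130 = 0.1662.
ΔS = 515 − 11.9 = 503.1 mg/L, so the substrate removal rate is 5.83 × 503.1/1000 = 2.933 kg bCOD/d.
So the net sludge growth is P_X = 0.1662 × 2.933 = 0.4875 kg VSS/d.

P_X ≈ 0.488 kg VSS/d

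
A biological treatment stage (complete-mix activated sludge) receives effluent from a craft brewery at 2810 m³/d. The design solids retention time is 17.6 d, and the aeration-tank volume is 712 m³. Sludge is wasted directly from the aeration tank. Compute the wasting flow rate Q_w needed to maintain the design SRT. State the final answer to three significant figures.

Q_w ≈ 40.5 m³/d

For wasting at MLVSS concentration, Q_w = V/θ_c = 712.0/17.6 = 40.45 m³/d.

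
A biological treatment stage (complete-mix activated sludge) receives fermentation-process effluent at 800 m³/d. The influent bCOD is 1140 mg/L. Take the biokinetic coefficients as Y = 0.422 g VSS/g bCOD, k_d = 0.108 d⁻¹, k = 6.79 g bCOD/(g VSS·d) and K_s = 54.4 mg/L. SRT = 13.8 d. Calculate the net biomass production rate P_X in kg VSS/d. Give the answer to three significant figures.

For a completely mixed reactor with recycle the Lawrence–McCarty relation gives S = K_s·(1 + k_d·θ_c) / [θ_c·(Y·k − k_d) − 1] = 54.4 × (1 + 0.108 × 13.8) / [13.8 × (0.422 × 6.79 − 0.108) − 1] = 135.5 / 37.05 = 3.656 mg/L.
The observed yield is Y_obs = Y/(1 + k_d·θ_c) = 0.422 / (1 + 0.108 × 13.8) = 0.422 / 2.490 = 0.1695 g VSS per g bCOD removed.
Substrate removed = Q·(S₀ − S) = 800 m³/d × (1140 − 3.66) g/m³ = 9.09×10^5 g/d = 909.1 kg/d.
P_X = Y_obs · Q(S₀ − S) = 0.1695 × 909.1 = 154.0 kg VSS/d.

P_X ≈ 154 kg VSS/d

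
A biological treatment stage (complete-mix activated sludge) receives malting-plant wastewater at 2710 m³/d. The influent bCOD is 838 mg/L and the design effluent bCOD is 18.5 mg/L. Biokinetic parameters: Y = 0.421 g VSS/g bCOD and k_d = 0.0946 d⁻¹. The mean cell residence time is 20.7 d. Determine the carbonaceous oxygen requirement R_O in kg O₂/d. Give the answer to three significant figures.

R_O ≈ 1770 kg O₂/d

Y_obs = Y / (1 + k_d θ_c) = 0.421 / (1 + 0.0946 × 20.7) = 0.421 / 2.958 = 0.1423.
Q·(S₀ − S) = 2710 × (838 − 18.5) × 10⁻³ = 2221 kg/d removed.
Net sludge production P_X = 0.1423 × 2221 = 316.1 kg VSS/d.
Carbonaceous O₂ demand = substrate oxidised − cell-mass equivalent = 2221 − 1.42 × 316.1 = 1772 kg O₂/d.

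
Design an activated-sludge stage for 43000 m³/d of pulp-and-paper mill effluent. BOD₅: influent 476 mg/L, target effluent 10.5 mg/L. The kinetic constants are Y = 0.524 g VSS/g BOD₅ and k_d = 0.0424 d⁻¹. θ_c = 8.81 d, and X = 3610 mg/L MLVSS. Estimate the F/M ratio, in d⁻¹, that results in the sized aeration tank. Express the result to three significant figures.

F/M ≈ 0.304 d⁻¹

Steady-state biomass mass balance: V·X·(1 + k_d·θ_c) = Y·Q·(S₀ − S)·θ_c, so V = 0.524 × 43000 × (476 − 10.5) × 8.81 / [3610 × (1 + 0.0424 × 8.81)] = 9.24×10^7 / 4958 = 18636 m³.
Food-to-microorganism ratio F/M = Q S₀ / (V X) = 43000 × 476 / (18636 × 3610) = 0.3042 d⁻¹.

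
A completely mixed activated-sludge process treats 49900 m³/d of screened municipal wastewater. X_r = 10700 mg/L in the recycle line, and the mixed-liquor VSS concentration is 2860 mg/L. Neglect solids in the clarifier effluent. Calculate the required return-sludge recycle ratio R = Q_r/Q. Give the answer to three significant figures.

R = Q_r/Q = X/(X_r − X) = 2860 / (10700 − 2860) = 0.3648.

R ≈ 0.365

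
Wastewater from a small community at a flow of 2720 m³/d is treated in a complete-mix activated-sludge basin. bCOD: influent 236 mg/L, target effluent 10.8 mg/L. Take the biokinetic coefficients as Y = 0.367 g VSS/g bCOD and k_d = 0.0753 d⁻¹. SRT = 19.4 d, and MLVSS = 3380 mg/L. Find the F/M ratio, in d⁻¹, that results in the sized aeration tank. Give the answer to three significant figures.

Steady-state biomass mass balance: V·X·(1 + k_d·θ_c) = Y·Q·(S₀ − S)·θ_c, so V = 0.367 × 2720 × (236 − 10.8) × 19.4 / [3380 × (1 + 0.0753 × 19.4)] = 4.36×10^6 / 8318 = 524.3 m³.
F/M = Q·S₀ / (V·X) = 2720 × 236 / (524.3 × 3380) = 0.3622 g bCOD·(g VSS·d)⁻¹.

F/M ≈ 0.362 d⁻¹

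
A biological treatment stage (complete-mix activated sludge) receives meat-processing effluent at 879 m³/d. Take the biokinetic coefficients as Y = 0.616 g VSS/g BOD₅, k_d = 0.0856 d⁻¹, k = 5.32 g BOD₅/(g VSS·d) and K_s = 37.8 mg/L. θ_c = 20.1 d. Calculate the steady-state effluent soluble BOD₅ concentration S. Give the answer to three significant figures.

For a completely mixed reactor with recycle the Lawrence–McCarty relation gives S = K_s·(1 + k_d·θ_c) / [θ_c·(Y·k − k_d) − 1] = 37.8 × (1 + 0.0856 × 20.1) / [20.1 × (0.616 × 5.32 − 0.0856) − 1] = 102.8 / 63.15 = 1.628 mg/L.

S ≈ 1.63 mg/L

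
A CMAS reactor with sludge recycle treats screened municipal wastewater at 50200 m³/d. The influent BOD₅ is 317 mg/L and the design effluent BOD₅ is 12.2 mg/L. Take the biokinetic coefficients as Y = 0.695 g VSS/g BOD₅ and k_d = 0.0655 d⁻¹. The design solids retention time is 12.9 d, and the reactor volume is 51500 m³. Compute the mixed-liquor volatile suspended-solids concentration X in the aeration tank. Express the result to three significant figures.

Solving the biomass balance for X: X = Y Q (S₀−S) θ_c / [V (1+k_d θ_c)] = 0.695 × 50200 × (317 − 12.2) × 12.9 / [51500 × (1 + 0.0655 × 12.9)] = 1444 mg/L.

X ≈ 1440 mg/L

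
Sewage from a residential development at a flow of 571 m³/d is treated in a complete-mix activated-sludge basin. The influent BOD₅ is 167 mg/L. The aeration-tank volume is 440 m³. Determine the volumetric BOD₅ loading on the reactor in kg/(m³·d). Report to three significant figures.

L_v ≈ 0.217 kg BOD₅/(m³·d)

L_v = Q S₀ / V = 571 × 167 × 10⁻³ / 440.0 = 0.2167 kg/(m³·d).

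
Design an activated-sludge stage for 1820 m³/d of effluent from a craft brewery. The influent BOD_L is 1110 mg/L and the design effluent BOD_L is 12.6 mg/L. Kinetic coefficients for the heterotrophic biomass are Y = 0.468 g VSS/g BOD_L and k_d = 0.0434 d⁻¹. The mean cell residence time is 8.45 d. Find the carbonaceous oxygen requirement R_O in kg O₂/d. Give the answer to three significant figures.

R_O ≈ 1030 kg O₂/d

The observed yield is Y_obs = Y/(1 + k_d·θ_c) = 0.468 / (1 + 0.0434 × 8.45) = 0.468 / 1.367 = 0.3424 g VSS per g BOD_L removed.
Mass of BOD_L removed per day: Q(S₀ − S) = 1820 × 1097 g/m³ = 1997 kg/d.
Biomass synthesised: P_X = Y_obs × 1997 = 683.9 kg VSS/d.
Carbonaceous O₂ demand = substrate oxidised − cell-mass equivalent = 1997 − 1.42 × 683.9 = 1026 kg O₂/d.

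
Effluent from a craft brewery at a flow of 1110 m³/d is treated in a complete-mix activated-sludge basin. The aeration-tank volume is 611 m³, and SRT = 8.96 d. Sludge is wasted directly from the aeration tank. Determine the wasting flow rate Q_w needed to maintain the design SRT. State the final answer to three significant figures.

Wasting from the aeration tank: Q_w = V / θ_c = 611.0 / 8.96 = 68.19 m³/d.

Q_w ≈ 68.2 m³/d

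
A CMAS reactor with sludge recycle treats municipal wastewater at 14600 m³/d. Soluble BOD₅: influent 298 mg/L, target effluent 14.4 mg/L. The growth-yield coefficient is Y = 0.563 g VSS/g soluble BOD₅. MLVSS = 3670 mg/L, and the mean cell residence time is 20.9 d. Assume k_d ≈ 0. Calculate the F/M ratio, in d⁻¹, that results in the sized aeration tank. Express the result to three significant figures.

V·X = Y·Q·ΔS·θ_c gives V = 0.563 × 14600 × (298 − 14.4) × 20.9 / 3670 = 13275 m³.
F/M = applied load / biomass = Q·S₀/(V·X) = 14600 × 298 / (13275 × 3670) = 0.08930 d⁻¹.

F/M ≈ 0.0893 d⁻¹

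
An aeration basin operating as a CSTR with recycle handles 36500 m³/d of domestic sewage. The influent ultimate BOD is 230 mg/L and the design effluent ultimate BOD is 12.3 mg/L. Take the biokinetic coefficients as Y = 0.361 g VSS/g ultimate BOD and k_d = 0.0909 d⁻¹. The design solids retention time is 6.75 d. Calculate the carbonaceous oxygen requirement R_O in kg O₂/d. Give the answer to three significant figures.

R_O ≈ 5420 kg O₂/d

Observed yield with endogenous decay: Y_obs = Y / (1 + k_d·θ_c) = 0.361 / (1 + 0.0909 × 6.75) = 0.361 / 1.614 = 0.2237 g VSS/g ultimate BOD.
Q·(S₀ − S) = 36500 × (230 − 12.3) × 10⁻³ = 7946 kg/d removed.
P_X = Y_obs·Q·(S₀ − S) = 0.2237 × 7946 = 1778 kg VSS/d.
R_O = Q·ΔS − 1.42 P_X = 7946 − 2524 = 5422 kg O₂/d.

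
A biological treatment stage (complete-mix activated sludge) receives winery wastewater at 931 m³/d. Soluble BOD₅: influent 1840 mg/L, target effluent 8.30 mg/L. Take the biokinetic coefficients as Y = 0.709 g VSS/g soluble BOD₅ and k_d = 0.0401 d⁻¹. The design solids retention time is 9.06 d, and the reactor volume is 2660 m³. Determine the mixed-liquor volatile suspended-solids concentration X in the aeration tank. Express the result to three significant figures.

Solving the biomass balance for X: X = Y Q (S₀−S) θ_c / [V (1+k_d θ_c)] = 0.709 × 931 × (1840 − 8.30) × 9.06 / [2660 × (1 + 0.0401 × 9.06)] = 3021 mg/L.

X ≈ 3020 mg/L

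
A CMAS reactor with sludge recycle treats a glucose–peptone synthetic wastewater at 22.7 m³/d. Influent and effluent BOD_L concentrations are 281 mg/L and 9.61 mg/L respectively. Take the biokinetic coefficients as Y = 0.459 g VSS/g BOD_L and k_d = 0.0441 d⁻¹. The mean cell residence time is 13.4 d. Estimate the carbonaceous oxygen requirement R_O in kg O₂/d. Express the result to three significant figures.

R_O ≈ 3.64 kg O₂/d

Correct the yield for decay: Y_obs = Y/(1 + k_d θ_c) = 0.459 / (1 + 0.0441 × 13.4) = 0.459 / 1.591 = 0.2885.
ΔS = 281 − 9.61 = 271.4 mg/L, so the substrate removal rate is 22.7 × 271.4/1000 = 6.161 kg BOD_L/d.
P_X = Y_obs·Q·(S₀ − S) = 0.2885 × 6.161 = 1.777 kg VSS/d.
R_O = Q·(S₀ − S) − 1.42·P_X = 6.161 − 1.42 × 1.777 = 3.637 kg O₂/d.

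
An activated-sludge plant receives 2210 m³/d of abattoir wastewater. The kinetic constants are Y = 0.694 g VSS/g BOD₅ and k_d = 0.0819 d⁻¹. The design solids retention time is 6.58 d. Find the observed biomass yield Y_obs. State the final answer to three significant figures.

Y_obs = Y / (1 + k_d θ_c) = 0.694 / (1 + 0.0819 × 6.58) = 0.694 / 1.539 = 0.4510.

Y_obs ≈ 0.451 g VSS/g BOD₅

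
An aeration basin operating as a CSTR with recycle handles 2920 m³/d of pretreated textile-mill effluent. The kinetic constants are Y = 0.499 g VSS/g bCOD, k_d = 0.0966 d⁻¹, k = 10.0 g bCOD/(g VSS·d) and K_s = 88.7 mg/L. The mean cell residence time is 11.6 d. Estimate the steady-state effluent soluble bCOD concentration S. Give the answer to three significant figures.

S ≈ 3.37 mg/L

For a completely mixed reactor with recycle the Lawrence–McCarty relation gives S = K_s·(1 + k_d·θ_c) / [θ_c·(Y·k − k_d) − 1] = 88.7 × (1 + 0.0966 × 11.6) / [11.6 × (0.499 × 10.0 − 0.0966) − 1] = 188.1 / 55.76 = 3.373 mg/L.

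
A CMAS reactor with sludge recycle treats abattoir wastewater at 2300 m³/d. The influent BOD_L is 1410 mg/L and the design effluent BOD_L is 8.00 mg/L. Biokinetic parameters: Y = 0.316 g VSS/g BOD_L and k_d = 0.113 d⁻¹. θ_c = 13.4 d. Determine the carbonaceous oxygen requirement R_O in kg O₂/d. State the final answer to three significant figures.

R_O ≈ 2650 kg O₂/d

Observed yield with endogenous decay: Y_obs = Y / (1 + k_d·θ_c) = 0.316 / (1 + 0.113 × 13.4) = 0.316 / 2.514 = 0.1257 g VSS/g BOD_L.
Mass of BOD_L removed per day: Q(S₀ − S) = 2300 × 1402 g/m³ = 3225 kg/d.
Biomass synthesised: P_X = Y_obs × 3225 = 405.3 kg VSS/d.
R_O = Q·(S₀ − S) − 1.42·P_X = 3225 − 1.42 × 405.3 = 2649 kg O₂/d.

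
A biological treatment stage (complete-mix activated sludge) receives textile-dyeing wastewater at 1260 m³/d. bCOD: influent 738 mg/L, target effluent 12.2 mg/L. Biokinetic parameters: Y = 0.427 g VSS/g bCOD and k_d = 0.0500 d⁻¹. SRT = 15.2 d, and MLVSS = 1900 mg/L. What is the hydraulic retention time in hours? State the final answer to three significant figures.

From the SRT design equation V = Y Q (S₀−S) θ_c / [X (1 + k_d θ_c)] = 0.427 × 1260 × (738 − 12.2) × 15.2 / [1900 × (1 + 0.0500 × 15.2)] = 5.94×10^6 / 3344 = 1775 m³.
Hydraulic retention time τ = V/Q = 1775 / 1260 = 1.409 d = 33.81 h.

τ ≈ 33.8 h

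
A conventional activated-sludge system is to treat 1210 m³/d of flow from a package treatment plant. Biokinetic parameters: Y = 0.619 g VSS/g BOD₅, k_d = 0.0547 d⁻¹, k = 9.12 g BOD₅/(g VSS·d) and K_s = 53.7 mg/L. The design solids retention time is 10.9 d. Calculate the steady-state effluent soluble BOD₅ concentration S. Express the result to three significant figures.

S ≈ 1.43 mg/L

From the Monod/SRT balance for a CMAS, S = K_s·(1+k_d θ_c)/[θ_c·(Y k − k_d) − 1] = 53.7 × (1 + 0.0547 × 10.9) / [10.9 × (0.619 × 9.12 − 0.0547) − 1] = 85.72 / 59.94 = 1.430 mg/L.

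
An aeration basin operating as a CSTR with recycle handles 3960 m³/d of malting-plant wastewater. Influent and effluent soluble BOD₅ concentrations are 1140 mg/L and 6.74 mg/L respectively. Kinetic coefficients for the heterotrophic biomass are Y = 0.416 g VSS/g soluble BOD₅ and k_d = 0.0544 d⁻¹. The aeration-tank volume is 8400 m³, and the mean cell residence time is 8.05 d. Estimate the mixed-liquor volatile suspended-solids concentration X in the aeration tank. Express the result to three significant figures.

X ≈ 1240 mg/L

X = Y·Q·ΔS·θ_c / [V·(1 + k_d θ_c)] = 0.416 × 3960 × (1140 − 6.74) × 8.05 / [8400 × (1 + 0.0544 × 8.05)] = 1244 mg/L.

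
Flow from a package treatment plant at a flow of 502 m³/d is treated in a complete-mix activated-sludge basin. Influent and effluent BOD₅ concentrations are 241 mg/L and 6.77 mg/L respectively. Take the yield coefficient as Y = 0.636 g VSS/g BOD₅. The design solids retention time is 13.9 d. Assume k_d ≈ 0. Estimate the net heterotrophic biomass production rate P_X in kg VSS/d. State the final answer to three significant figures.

No decay correction is needed, so Y_obs = Y = 0.636.
Substrate removed = Q·(S₀ − S) = 502 m³/d × (241 − 6.77) g/m³ = 1.18×10^5 g/d = 117.6 kg/d.
Biomass produced: P_X = Y_obs·Q·ΔS = 0.6360 × 117.6 ≈ 74.78 kg VSS/d.

P_X ≈ 74.8 kg VSS/d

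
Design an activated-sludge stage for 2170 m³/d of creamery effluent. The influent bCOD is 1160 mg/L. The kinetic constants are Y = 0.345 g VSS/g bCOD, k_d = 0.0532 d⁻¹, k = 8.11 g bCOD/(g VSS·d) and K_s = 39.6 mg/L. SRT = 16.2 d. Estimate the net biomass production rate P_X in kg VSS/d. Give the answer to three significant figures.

Effluent substrate depends only on kinetics and SRT: S = K_s(1 + k_d θ_c) / [θ_c(Yk − k_d) − 1] = 39.6 × (1 + 0.0532 × 16.2) / [16.2 × (0.345 × 8.11 − 0.0532) − 1] = 73.73 / 43.46 = 1.696 mg/L.
Observed yield with endogenous decay: Y_obs = Y / (1 + k_d·θ_c) = 0.345 / (1 + 0.0532 × 16.2) = 0.345 / 1.862 = 0.1853 g VSS/g bCOD.
ΔS = 1160 − 1.70 = 1158 mg/L, so the substrate removal rate is 2170 × 1158/1000 = 2514 kg bCOD/d.
Biomass produced: P_X = Y_obs·Q·ΔS = 0.1853 × 2514 ≈ 465.8 kg VSS/d.

P_X ≈ 466 kg VSS/d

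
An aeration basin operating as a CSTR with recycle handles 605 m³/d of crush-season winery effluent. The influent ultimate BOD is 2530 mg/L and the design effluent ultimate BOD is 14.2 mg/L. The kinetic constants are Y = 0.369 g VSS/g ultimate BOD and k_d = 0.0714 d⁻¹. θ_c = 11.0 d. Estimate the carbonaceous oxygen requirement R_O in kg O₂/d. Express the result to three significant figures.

R_O ≈ 1080 kg O₂/d

Observed yield with endogenous decay: Y_obs = Y / (1 + k_d·θ_c) = 0.369 / (1 + 0.0714 × 11.0) = 0.369 / 1.785 = 0.2067 g VSS/g ultimate BOD.
Substrate removed = Q·(S₀ − S) = 605 m³/d × (2530 − 14.2) g/m³ = 1.52×10^6 g/d = 1522 kg/d.
Net sludge production P_X = 0.2067 × 1522 = 314.6 kg VSS/d.
Carbonaceous O₂ demand = substrate oxidised − cell-mass equivalent = 1522 − 1.42 × 314.6 = 1075 kg O₂/d.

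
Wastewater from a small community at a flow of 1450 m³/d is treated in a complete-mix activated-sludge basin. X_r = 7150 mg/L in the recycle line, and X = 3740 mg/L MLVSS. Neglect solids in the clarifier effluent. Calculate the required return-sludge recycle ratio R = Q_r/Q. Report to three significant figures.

R ≈ 1.10

Solids balance on the clarifier gives (1+R)X = R·X_r, so R = X/(X_r − X) = 3740 / (7150 − 3740) = 1.097.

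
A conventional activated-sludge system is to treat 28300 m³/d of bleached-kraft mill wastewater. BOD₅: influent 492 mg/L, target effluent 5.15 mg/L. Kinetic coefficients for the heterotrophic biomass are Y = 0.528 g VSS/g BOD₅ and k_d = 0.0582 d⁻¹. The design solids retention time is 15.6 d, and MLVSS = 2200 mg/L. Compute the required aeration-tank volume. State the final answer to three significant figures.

V ≈ 27000 m³

Steady-state biomass mass balance: V·X·(1 + k_d·θ_c) = Y·Q·(S₀ − S)·θ_c, so V = 0.528 × 28300 × (492 − 5.15) × 15.6 / [2200 × (1 + 0.0582 × 15.6)] = 1.13×10^8 / 4197 = 27037 m³.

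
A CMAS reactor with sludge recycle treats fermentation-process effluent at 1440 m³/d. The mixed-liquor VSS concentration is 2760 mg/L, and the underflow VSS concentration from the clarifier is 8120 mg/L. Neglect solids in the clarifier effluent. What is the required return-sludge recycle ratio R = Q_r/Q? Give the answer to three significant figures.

Mass balance around the secondary clarifier (neglecting effluent solids): R = X / (X_r − X) = 2760 / (8120 − 2760) = 0.5149.

R ≈ 0.515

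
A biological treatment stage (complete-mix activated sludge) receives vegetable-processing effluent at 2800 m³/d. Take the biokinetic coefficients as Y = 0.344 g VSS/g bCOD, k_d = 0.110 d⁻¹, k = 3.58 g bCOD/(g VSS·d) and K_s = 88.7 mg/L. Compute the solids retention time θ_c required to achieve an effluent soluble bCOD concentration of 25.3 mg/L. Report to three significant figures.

Specific growth rate at S = 25.3 mg/L: μ = YkS/(K_s+S) = 0.344·3.58·25.3/(88.7+25.3) = 0.2733 d⁻¹.
Then 1/θ_c = μ − k_d = 0.2733 − 0.110 = 0.1633 d⁻¹, giving θ_c = 6.123 d.

θ_c ≈ 6.12 d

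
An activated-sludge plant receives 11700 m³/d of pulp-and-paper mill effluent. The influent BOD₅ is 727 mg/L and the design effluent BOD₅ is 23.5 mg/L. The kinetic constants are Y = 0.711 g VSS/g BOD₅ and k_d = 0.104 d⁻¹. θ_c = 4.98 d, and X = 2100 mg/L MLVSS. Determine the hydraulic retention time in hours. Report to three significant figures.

τ ≈ 18.8 h

Steady-state biomass mass balance: V·X·(1 + k_d·θ_c) = Y·Q·(S₀ − S)·θ_c, so V = 0.711 × 11700 × (727 − 23.5) × 4.98 / [2100 × (1 + 0.104 × 4.98)] = 2.91×10^7 / 3188 = 9143 m³.
HRT = V/Q = 9143 m³ / 11700 m³·d⁻¹ = 0.7814 d × 24 = 18.75 h.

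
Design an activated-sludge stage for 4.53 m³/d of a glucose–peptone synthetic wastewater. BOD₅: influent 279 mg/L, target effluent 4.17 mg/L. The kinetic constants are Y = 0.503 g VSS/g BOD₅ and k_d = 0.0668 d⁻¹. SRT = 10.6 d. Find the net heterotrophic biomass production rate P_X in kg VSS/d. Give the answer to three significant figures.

P_X ≈ 0.367 kg VSS/d

Y_obs = Y / (1 + k_d θ_c) = 0.503 / (1 + 0.0668 × 10.6) = 0.503 / 1.708 = 0.2945.
ΔS = 279 − 4.17 = 274.8 mg/L, so the substrate removal rate is 4.53 × 274.8/1000 = 1.245 kg BOD₅/d.
Net biomass production P_X = Y_obs × Q·(S₀ − S) = 0.2945 × 1.245 = 0.3666 kg VSS/d.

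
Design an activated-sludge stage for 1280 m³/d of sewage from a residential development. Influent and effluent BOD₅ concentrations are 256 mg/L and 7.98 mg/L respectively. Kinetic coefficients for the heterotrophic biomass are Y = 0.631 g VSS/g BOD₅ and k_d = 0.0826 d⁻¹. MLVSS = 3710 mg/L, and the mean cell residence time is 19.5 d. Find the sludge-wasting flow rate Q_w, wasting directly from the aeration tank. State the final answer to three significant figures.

From the SRT design equation V = Y Q (S₀−S) θ_c / [X (1 + k_d θ_c)] = 0.631 × 1280 × (256 − 7.98) × 19.5 / [3710 × (1 + 0.0826 × 19.5)] = 3.91×10^6 / 9686 = 403.3 m³.
With mixed-liquor wasting, θ_c = V/Q_w, so Q_w = V/θ_c = 403.3/19.5 = 20.68 m³/d.

Q_w ≈ 20.7 m³/d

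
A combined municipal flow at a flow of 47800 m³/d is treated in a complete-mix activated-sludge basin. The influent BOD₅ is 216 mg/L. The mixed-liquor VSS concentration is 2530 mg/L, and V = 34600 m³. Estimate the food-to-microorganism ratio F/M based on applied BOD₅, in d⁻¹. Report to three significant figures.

F/M ≈ 0.118 d⁻¹

Food-to-microorganism ratio F/M = Q S₀ / (V X) = 47800 × 216 / (34600 × 2530) = 0.1179 d⁻¹.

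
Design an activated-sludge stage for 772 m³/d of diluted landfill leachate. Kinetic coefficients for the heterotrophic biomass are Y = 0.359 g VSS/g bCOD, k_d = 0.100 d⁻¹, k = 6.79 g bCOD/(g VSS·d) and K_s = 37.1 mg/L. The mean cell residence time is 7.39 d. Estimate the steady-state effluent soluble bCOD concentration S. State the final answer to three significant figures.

S ≈ 3.96 mg/L

From the Monod/SRT balance for a CMAS, S = K_s·(1+k_d θ_c)/[θ_c·(Y k − k_d) − 1] = 37.1 × (1 + 0.100 × 7.39) / [7.39 × (0.359 × 6.79 − 0.100) − 1] = 64.52 / 16.27 = 3.964 mg/L.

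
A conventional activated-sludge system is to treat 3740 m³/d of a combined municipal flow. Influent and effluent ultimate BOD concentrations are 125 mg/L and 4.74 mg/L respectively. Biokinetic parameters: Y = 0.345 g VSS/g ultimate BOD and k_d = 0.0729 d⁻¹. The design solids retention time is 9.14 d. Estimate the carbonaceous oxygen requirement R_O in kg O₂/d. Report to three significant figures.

R_O ≈ 318 kg O₂/d

Correct the yield for decay: Y_obs = Y/(1 + k_d θ_c) = 0.345 / (1 + 0.0729 × 9.14) = 0.345 / 1.666 = 0.2070.
Q·(S₀ − S) = 3740 × (125 − 4.74) × 10⁻³ = 449.8 kg/d removed.
Net sludge production P_X = 0.2070 × 449.8 = 93.12 kg VSS/d.
R_O = Q·(S₀ − S) − 1.42·P_X = 449.8 − 1.42 × 93.12 = 317.5 kg O₂/d.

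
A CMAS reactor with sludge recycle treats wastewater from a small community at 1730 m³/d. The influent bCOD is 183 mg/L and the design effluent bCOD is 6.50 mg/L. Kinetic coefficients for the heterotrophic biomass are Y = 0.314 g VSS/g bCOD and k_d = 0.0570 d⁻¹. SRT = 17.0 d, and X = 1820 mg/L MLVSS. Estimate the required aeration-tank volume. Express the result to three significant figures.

V ≈ 455 m³

From the SRT design equation V = Y Q (S₀−S) θ_c / [X (1 + k_d θ_c)] = 0.314 × 1730 × (183 − 6.50) × 17.0 / [1820 × (1 + 0.0570 × 17.0)] = 1.63×10^6 / 3584 = 454.8 m³.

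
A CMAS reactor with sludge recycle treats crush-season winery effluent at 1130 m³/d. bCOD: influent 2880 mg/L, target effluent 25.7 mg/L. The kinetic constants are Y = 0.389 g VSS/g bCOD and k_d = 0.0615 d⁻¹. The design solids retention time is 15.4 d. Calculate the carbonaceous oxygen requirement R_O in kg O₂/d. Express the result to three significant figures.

R_O ≈ 2310 kg O₂/d

The observed yield is Y_obs = Y/(1 + k_d·θ_c) = 0.389 / (1 + 0.0615 × 15.4) = 0.389 / 1.947 = 0.1998 g VSS per g bCOD removed.
Mass of bCOD removed per day: Q(S₀ − S) = 1130 × 2854 g/m³ = 3225 kg/d.
Biomass synthesised: P_X = Y_obs × 3225 = 644.4 kg VSS/d.
R_O = Q·(S₀ − S) − 1.42·P_X = 3225 − 1.42 × 644.4 = 2310 kg O₂/d.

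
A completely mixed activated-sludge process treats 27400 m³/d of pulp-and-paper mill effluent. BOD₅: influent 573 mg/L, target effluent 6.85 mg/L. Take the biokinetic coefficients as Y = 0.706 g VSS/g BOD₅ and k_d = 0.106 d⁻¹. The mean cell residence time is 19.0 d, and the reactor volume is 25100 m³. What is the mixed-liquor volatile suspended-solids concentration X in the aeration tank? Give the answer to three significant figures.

X = Y·Q·ΔS·θ_c / [V·(1 + k_d θ_c)] = 0.706 × 27400 × (573 − 6.85) × 19.0 / [25100 × (1 + 0.106 × 19.0)] = 2751 mg/L.

X ≈ 2750 mg/L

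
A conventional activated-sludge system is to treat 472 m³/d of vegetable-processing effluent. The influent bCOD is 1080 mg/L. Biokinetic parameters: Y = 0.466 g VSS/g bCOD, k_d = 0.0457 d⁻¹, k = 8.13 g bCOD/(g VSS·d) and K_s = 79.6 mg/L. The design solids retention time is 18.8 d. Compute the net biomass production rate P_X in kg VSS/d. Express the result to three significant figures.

P_X ≈ 128 kg VSS/d

Effluent substrate depends only on kinetics and SRT: S = K_s(1 + k_d θ_c) / [θ_c(Yk − k_d) − 1] = 79.6 × (1 + 0.0457 × 18.8) / [18.8 × (0.466 × 8.13 − 0.0457) − 1] = 148.0 / 69.37 = 2.133 mg/L.
Correct the yield for decay: Y_obs = Y/(1 + k_d θ_c) = 0.466 / (1 + 0.0457 × 18.8) = 0.466 / 1.859 = 0.2507.
Mass of bCOD removed per day: Q(S₀ − S) = 472 × 1078 g/m³ = 508.8 kg/d.
Biomass produced: P_X = Y_obs·Q·ΔS = 0.2507 × 508.8 ≈ 127.5 kg VSS/d.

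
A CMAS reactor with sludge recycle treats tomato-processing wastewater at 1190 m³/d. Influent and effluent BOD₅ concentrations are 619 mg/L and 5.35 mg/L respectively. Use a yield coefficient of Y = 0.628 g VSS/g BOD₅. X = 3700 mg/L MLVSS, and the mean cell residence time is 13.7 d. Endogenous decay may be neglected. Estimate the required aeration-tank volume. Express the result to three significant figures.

With k_d = 0 the design equation reduces to V = Y Q (S₀−S) θ_c / X = 0.628 × 1190 × (619 − 5.35) × 13.7 / 3700 = 1698 m³.

V ≈ 1700 m³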